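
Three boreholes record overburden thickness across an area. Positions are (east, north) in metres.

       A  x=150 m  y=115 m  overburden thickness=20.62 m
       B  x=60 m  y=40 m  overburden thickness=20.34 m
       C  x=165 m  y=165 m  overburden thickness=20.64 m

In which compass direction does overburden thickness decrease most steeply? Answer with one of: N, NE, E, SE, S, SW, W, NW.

With d = a·x + b·y + c and A as origin, the differences give:
  (-90)·a + (-75)·b = -0.28
  15·a + 50·b = +0.02
Eliminate b (×50 and ×(-75), subtract): -3375·a = -12.500 → a = ∂d/∂x = +0.003704
Back-substitute: b = ∂d/∂y = -0.0007111.
Steepest decrease is along −∇f = (-0.003704 E, +0.0007111 N) → west.

W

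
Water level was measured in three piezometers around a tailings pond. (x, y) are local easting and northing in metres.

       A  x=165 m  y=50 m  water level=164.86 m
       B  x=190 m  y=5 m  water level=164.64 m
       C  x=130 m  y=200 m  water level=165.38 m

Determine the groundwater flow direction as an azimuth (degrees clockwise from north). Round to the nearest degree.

119°

Differences from A: to B (Δx, Δy, Δh) = (25, -45, -0.22); to C = (-35, 150, +0.52).
Determinant of the coordinate differences = 25·150 − (-35)·(-45) = 2175.
∂h/∂x = [(-0.22)·150 − (+0.52)·(-45)] / 2175 = -0.004414
∂h/∂y = [25·(+0.52) − (-35)·(-0.22)] / 2175 = +0.002437
Flow direction (−∇h) has components (+0.004414 E, -0.002437 N).
Azimuth = atan2(E, N) = atan2(+0.004414, -0.002437) = 118.9° ≈ 119°.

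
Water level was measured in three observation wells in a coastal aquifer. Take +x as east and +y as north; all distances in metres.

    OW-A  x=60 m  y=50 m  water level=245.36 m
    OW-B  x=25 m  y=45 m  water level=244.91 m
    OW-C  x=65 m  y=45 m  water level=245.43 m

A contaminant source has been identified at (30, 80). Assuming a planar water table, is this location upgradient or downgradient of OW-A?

Taking OW-A as reference: OW-B−OW-A = (-35, -5, -0.45); OW-C−OW-A = (5, -5, +0.07).
Determinant of the coordinate differences = (-35)·(-5) − 5·(-5) = 200.
∂h/∂x = [(-0.45)·(-5) − (+0.07)·(-5)] / 200 = +0.01300
∂h/∂y = [(-35)·(+0.07) − 5·(-0.45)] / 200 = -0.0010000
Head at (30, 80) = 245.36 + (+0.01300)·(-30) + (-0.0010000)·(30) = 244.94 m.
That is lower than the 245.36 m at OW-A, so the point is downgradient.

downgradient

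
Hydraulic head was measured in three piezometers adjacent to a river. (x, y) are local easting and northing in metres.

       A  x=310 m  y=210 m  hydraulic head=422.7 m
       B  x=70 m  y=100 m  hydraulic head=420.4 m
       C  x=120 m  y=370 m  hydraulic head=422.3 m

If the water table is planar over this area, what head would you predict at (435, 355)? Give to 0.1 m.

424.4 m

Taking A as reference: B−A = (-240, -110, -2.3); C−A = (-190, 160, -0.4).
Determinant of the coordinate differences = (-240)·160 − (-190)·(-110) = -59300.
∂h/∂x = [(-2.3)·160 − (-0.4)·(-110)] / -59300 = +0.006948
∂h/∂y = [(-240)·(-0.4) − (-190)·(-2.3)] / -59300 = +0.005750
h(435, 355) = 422.7 + (+0.006948)·(125) + (+0.005750)·(145) = 422.7 +0.868 +0.834 = 424.402 m.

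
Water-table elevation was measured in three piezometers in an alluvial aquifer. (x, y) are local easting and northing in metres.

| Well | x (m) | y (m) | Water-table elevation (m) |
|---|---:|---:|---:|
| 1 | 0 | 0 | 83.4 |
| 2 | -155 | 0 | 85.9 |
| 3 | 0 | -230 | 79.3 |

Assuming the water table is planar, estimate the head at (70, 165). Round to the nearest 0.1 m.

∂h/∂x = (85.9 − 83.4) / (-155 − 0) = -0.01613
∂h/∂y = (79.3 − 83.4) / (-230 − 0) = +0.01783
h(70, 165) = 83.4 + (-0.01613)·(70) + (+0.01783)·(165) = 83.4 -1.129 +2.941 = 85.212 m.

85.2 m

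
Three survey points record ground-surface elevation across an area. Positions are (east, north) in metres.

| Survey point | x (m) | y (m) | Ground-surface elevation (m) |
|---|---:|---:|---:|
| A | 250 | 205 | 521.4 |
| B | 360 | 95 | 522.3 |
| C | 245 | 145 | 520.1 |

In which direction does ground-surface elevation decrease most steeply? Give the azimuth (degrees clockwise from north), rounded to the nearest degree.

Taking A as reference: B−A = (110, -110, +0.9); C−A = (-5, -60, -1.3).
Solve a·Δx + b·Δy = Δz: det = 110·(-60) − (-5)·(-110) = -7150.
∂z/∂x = [(+0.9)·(-60) − (-1.3)·(-110)] / -7150 = +0.02755
∂z/∂y = [110·(-1.3) − (-5)·(+0.9)] / -7150 = +0.01937
Steepest decrease is along −∇f: components (-0.02755 E, -0.01937 N).
Azimuth = atan2(-0.02755, -0.01937) = 234.9° ≈ 235°.

235°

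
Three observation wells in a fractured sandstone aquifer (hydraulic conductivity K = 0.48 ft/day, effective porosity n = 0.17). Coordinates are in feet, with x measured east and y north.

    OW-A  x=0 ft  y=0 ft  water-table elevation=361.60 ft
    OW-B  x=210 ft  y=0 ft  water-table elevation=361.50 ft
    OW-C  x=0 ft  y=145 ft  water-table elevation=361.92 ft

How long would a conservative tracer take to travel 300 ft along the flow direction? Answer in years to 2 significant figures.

130 years

∂h/∂x = (361.50 − 361.60) / (210 − 0) = -0.0004762
∂h/∂y = (361.92 − 361.60) / (145 − 0) = +0.002207
|∇h| = √(-0.0004762² + 0.002207²) = 0.002258
Seepage velocity v = K·i/n = 0.48 × 0.002258 / 0.17 = 0.006376 ft/day.
t = 300 / 0.006376 = 4.705e+04 days = 129 years.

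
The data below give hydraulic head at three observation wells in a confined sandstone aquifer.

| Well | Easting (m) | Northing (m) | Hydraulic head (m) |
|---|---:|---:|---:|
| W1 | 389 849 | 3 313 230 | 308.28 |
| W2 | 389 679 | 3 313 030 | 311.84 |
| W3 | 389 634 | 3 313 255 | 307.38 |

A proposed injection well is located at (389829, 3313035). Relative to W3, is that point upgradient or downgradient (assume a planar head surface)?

upgradient

With h = a·x + b·y + c and W1 as origin, the differences give:
  (-170)·a + (-200)·b = +3.56
  (-215)·a + 25·b = -0.90
Eliminate b (×25 and ×(-200), subtract): -47250·a = -91.000 → a = ∂h/∂x = +0.001926
Back-substitute: b = ∂h/∂y = -0.01944.
Head at (389829, 3313035) = 308.28 + (+0.001926)·(-20) + (-0.01944)·(-195) = 312.03 m.
That is higher than the 307.38 m at W3, so the point is upgradient.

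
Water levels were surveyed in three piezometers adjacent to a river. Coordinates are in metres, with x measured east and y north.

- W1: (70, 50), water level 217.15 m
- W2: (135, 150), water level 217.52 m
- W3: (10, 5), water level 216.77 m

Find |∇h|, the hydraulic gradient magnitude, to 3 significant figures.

Differences from W1: to W2 (Δx, Δy, Δh) = (65, 100, +0.37); to W3 = (-60, -45, -0.38).
Determinant of the coordinate differences = 65·(-45) − (-60)·100 = 3075.
∂h/∂x = [(+0.37)·(-45) − (-0.38)·100] / 3075 = +0.006943
∂h/∂y = [65·(-0.38) − (-60)·(+0.37)] / 3075 = -0.0008130
|∇h| = √(0.006943² + -0.0008130²) = 0.00699

0.00699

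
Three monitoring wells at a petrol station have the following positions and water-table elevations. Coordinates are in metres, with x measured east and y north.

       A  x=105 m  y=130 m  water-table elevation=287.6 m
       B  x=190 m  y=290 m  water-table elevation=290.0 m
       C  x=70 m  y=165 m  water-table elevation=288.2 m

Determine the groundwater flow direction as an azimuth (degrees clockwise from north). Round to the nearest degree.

Three-point gradient (reference A): Δ to B = (85, 160, +2.4), Δ to C = (-35, 35, +0.6).
∂h/∂x = -0.001399, ∂h/∂y = +0.01574 (det = 8575).
Flow direction (−∇h) has components (+0.001399 E, -0.01574 N).
Azimuth = atan2(E, N) = atan2(+0.001399, -0.01574) = 174.9° ≈ 175°.

175°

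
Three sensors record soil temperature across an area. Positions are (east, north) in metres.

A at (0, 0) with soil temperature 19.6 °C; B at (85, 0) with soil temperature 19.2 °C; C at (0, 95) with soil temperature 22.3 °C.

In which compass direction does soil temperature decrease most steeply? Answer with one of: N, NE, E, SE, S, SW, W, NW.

∂T/∂x = (19.2 − 19.6) / (85 − 0) = -0.004706
∂T/∂y = (22.3 − 19.6) / (95 − 0) = +0.02842
Steepest decrease is along −∇f = (+0.004706 E, -0.02842 N) → south.

S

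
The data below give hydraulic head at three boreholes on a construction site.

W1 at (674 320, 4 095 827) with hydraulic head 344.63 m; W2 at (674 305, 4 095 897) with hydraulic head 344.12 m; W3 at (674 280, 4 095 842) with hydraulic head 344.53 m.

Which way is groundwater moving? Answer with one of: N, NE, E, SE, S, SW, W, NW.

N

Taking W1 as reference: W2−W1 = (-15, 70, -0.51); W3−W1 = (-40, 15, -0.10).
Determinant of the coordinate differences = (-15)·15 − (-40)·70 = 2575.
∂h/∂x = [(-0.51)·15 − (-0.10)·70] / 2575 = -0.0002524
∂h/∂y = [(-15)·(-0.10) − (-40)·(-0.51)] / 2575 = -0.007340
Flow = −∇h = (+0.0002524 east, +0.007340 north), which points north.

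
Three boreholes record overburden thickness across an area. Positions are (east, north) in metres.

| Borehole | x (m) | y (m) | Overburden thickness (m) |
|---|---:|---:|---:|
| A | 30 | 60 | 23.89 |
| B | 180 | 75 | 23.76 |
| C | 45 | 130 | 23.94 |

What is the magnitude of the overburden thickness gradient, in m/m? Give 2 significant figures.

With d = a·x + b·y + c and A as origin, the differences give:
  150·a + 15·b = -0.13
  15·a + 70·b = +0.05
Eliminate b (×70 and ×15, subtract): 10275·a = -9.850 → a = ∂d/∂x = -0.0009586
Back-substitute: b = ∂d/∂y = +0.0009197.
|∇f| = √(-0.0009586² + 0.0009197²) = 0.001328 m/m

0.0013 m/m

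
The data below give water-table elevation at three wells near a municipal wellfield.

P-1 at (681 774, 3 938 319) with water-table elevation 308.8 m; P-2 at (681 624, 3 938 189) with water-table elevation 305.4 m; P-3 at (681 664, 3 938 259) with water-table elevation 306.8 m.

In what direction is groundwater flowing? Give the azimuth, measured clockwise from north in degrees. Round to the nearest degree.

Differences from P-1: to P-2 (Δx, Δy, Δh) = (-150, -130, -3.4); to P-3 = (-110, -60, -2.0).
Determinant of the coordinate differences = (-150)·(-60) − (-110)·(-130) = -5300.
∂h/∂x = [(-3.4)·(-60) − (-2.0)·(-130)] / -5300 = +0.01057
∂h/∂y = [(-150)·(-2.0) − (-110)·(-3.4)] / -5300 = +0.01396
Flow direction (−∇h) has components (-0.01057 E, -0.01396 N).
Azimuth = atan2(E, N) = atan2(-0.01057, -0.01396) = 217.1° ≈ 217°.

217°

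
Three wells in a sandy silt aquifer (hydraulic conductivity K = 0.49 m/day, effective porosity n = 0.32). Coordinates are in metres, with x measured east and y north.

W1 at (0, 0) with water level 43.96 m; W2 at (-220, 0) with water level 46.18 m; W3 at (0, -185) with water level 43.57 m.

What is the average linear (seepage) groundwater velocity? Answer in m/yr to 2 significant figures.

5.8 m/yr

∂h/∂x = (46.18 − 43.96) / (-220 − 0) = -0.01009
∂h/∂y = (43.57 − 43.96) / (-185 − 0) = +0.002108
|∇h| = √(-0.01009² + 0.002108²) = 0.01031
Seepage velocity v = K·i/n = 0.49 × 0.01031 / 0.32 = 0.01579 m/day = 5.767 m/yr.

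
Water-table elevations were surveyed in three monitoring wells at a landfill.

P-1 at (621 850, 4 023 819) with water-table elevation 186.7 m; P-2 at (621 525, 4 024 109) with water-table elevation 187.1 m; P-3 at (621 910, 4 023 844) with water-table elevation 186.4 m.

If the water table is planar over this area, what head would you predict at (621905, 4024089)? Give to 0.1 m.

185.7 m

With h = a·x + b·y + c and P-1 as origin, the differences give:
  (-325)·a + 290·b = +0.4
  60·a + 25·b = -0.3
Eliminate b (×25 and ×290, subtract): -25525·a = 97.00 → a = ∂h/∂x = -0.003800
Back-substitute: b = ∂h/∂y = -0.002880.
h(621905, 4024089) = 186.7 + (-0.003800)·(55) + (-0.002880)·(270) = 186.7 -0.209 -0.777 = 185.714 m.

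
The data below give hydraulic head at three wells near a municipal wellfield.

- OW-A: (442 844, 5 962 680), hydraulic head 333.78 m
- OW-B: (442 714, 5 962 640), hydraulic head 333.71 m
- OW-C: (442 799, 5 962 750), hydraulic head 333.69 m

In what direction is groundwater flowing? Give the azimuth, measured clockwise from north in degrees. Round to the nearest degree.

Taking OW-A as reference: OW-B−OW-A = (-130, -40, -0.07); OW-C−OW-A = (-45, 70, -0.09).
Determinant of the coordinate differences = (-130)·70 − (-45)·(-40) = -10900.
∂h/∂x = [(-0.07)·70 − (-0.09)·(-40)] / -10900 = +0.0007798
∂h/∂y = [(-130)·(-0.09) − (-45)·(-0.07)] / -10900 = -0.0007844
Flow direction (−∇h) has components (-0.0007798 E, +0.0007844 N).
Azimuth = atan2(E, N) = atan2(-0.0007798, +0.0007844) = 315.2° ≈ 315°.

315°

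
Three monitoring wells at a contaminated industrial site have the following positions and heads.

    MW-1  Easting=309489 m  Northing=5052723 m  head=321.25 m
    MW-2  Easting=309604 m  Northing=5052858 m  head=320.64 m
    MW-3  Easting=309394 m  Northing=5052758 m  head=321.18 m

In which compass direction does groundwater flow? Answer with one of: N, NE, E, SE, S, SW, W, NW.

Differences from MW-1: to MW-2 (Δx, Δy, Δh) = (115, 135, -0.61); to MW-3 = (-95, 35, -0.07).
Solve a·Δx + b·Δy = Δh: det = 115·35 − (-95)·135 = 16850.
∂h/∂x = [(-0.61)·35 − (-0.07)·135] / 16850 = -0.0007062
∂h/∂y = [115·(-0.07) − (-95)·(-0.61)] / 16850 = -0.003917
Flow = −∇h = (+0.0007062 east, +0.003917 north), which points north.

N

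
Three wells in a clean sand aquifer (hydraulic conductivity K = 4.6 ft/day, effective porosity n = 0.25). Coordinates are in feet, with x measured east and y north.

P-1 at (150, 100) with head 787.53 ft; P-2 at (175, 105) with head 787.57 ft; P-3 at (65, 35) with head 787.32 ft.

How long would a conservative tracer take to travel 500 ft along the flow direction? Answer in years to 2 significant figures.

37 years

Taking P-1 as reference: P-2−P-1 = (25, 5, +0.04); P-3−P-1 = (-85, -65, -0.21).
Solve a·Δx + b·Δy = Δh: det = 25·(-65) − (-85)·5 = -1200.
∂h/∂x = [(+0.04)·(-65) − (-0.21)·5] / -1200 = +0.001292
∂h/∂y = [25·(-0.21) − (-85)·(+0.04)] / -1200 = +0.001542
|∇h| = √(0.001292² + 0.001542²) = 0.002012
Seepage velocity v = K·i/n = 4.6 × 0.002012 / 0.25 = 0.03702 ft/day.
t = 500 / 0.03702 = 1.351e+04 days = 37 years.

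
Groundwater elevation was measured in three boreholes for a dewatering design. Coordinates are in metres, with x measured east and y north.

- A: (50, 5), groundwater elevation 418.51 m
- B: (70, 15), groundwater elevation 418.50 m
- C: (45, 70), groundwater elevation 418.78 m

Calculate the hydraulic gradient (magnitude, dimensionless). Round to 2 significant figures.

0.0047

Taking A as reference: B−A = (20, 10, -0.01); C−A = (-5, 65, +0.27).
Solve a·Δx + b·Δy = Δh: det = 20·65 − (-5)·10 = 1350.
∂h/∂x = [(-0.01)·65 − (+0.27)·10] / 1350 = -0.002481
∂h/∂y = [20·(+0.27) − (-5)·(-0.01)] / 1350 = +0.003963
|∇h| = √(-0.002481² + 0.003963²) = 0.004676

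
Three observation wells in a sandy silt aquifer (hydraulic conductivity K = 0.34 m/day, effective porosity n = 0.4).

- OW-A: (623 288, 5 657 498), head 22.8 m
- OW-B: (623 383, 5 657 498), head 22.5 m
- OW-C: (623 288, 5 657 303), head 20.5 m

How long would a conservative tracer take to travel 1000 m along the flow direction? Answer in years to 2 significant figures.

260 years

∂h/∂x = (22.5 − 22.8) / (623383 − 623288) = -0.003158
∂h/∂y = (20.5 − 22.8) / (5657303 − 5657498) = +0.01179
|∇h| = √(-0.003158² + 0.01179²) = 0.01221
Seepage velocity v = K·i/n = 0.34 × 0.01221 / 0.4 = 0.01038 m/day.
t = 1000 / 0.01038 = 9.634e+04 days = 264 years.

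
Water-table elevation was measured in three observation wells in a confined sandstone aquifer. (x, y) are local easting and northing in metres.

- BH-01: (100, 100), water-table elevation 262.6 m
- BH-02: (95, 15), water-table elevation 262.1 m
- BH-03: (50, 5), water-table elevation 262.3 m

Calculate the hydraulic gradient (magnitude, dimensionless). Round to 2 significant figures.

0.0085

With h = a·x + b·y + c and BH-01 as origin, the differences give:
  (-5)·a + (-85)·b = -0.5
  (-50)·a + (-95)·b = -0.3
Eliminate b (×(-95) and ×(-85), subtract): -3775·a = 22.00 → a = ∂h/∂x = -0.005828
Back-substitute: b = ∂h/∂y = +0.006225.
|∇h| = √(-0.005828² + 0.006225²) = 0.008527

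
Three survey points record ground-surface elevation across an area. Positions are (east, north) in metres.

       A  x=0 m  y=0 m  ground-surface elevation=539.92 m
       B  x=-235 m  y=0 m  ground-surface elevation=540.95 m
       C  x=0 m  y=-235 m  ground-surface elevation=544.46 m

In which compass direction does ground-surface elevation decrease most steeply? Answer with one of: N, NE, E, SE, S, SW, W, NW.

N

∂z/∂x = (540.95 − 539.92) / (-235 − 0) = -0.004383
∂z/∂y = (544.46 − 539.92) / (-235 − 0) = -0.01932
Steepest decrease is along −∇f = (+0.004383 E, +0.01932 N) → north.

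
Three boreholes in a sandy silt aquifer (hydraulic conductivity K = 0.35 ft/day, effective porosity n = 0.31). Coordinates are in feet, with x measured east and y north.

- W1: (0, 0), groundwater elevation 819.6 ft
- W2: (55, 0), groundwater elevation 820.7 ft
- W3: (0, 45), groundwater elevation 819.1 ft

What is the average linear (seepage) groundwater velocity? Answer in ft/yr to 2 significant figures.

∂h/∂x = (820.7 − 819.6) / (55 − 0) = +0.02000
∂h/∂y = (819.1 − 819.6) / (45 − 0) = -0.01111
|∇h| = √(0.02000² + -0.01111²) = 0.02288
Seepage velocity v = K·i/n = 0.35 × 0.02288 / 0.31 = 0.02583 ft/day = 9.434 ft/yr.

9.4 ft/yr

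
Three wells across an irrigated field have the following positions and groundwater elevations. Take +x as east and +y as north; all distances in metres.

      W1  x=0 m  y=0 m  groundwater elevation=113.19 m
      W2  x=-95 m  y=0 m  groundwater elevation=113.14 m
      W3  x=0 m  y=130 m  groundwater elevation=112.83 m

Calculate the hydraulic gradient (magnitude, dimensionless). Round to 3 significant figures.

0.00282

∂h/∂x = (113.14 − 113.19) / (-95 − 0) = +0.0005263
∂h/∂y = (112.83 − 113.19) / (130 − 0) = -0.002769
|∇h| = √(0.0005263² + -0.002769²) = 0.002819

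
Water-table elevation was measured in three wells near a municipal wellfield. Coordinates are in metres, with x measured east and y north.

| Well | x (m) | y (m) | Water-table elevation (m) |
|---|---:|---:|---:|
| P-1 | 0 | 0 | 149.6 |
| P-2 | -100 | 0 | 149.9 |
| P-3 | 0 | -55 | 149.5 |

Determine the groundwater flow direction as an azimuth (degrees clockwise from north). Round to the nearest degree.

∂h/∂x = (149.9 − 149.6) / (-100 − 0) = -0.003000
∂h/∂y = (149.5 − 149.6) / (-55 − 0) = +0.001818
Flow direction (−∇h) has components (+0.003000 E, -0.001818 N).
Azimuth = atan2(E, N) = atan2(+0.003000, -0.001818) = 121.2° ≈ 121°.

121°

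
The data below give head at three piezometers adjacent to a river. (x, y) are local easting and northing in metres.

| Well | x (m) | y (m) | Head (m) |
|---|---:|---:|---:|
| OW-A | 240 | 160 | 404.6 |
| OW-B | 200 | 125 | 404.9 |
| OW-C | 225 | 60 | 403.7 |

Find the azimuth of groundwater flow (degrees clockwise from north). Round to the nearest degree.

123°

Taking OW-A as reference: OW-B−OW-A = (-40, -35, +0.3); OW-C−OW-A = (-15, -100, -0.9).
Determinant of the coordinate differences = (-40)·(-100) − (-15)·(-35) = 3475.
∂h/∂x = [(+0.3)·(-100) − (-0.9)·(-35)] / 3475 = -0.01770
∂h/∂y = [(-40)·(-0.9) − (-15)·(+0.3)] / 3475 = +0.01165
Flow direction (−∇h) has components (+0.01770 E, -0.01165 N).
Azimuth = atan2(E, N) = atan2(+0.01770, -0.01165) = 123.4° ≈ 123°.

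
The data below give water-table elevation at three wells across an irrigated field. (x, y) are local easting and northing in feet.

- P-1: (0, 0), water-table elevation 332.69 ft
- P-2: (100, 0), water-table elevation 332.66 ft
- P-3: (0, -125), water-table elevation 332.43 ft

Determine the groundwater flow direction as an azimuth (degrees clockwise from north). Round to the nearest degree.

∂h/∂x = (332.66 − 332.69) / (100 − 0) = -0.0003000
∂h/∂y = (332.43 − 332.69) / (-125 − 0) = +0.002080
Flow direction (−∇h) has components (+0.0003000 E, -0.002080 N).
Azimuth = atan2(E, N) = atan2(+0.0003000, -0.002080) = 171.8° ≈ 172°.

172°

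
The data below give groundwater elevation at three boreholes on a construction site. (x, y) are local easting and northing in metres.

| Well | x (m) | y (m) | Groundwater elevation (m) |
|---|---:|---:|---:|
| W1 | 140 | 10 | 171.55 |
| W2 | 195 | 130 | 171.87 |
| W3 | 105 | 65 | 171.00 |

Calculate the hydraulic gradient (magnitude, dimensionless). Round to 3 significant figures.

Three-point gradient (reference W1): Δ to W2 = (55, 120, +0.32), Δ to W3 = (-35, 55, -0.55).
∂h/∂x = +0.01157, ∂h/∂y = -0.002637 (det = 7225).
|∇h| = √(0.01157² + -0.002637²) = 0.01187

0.0119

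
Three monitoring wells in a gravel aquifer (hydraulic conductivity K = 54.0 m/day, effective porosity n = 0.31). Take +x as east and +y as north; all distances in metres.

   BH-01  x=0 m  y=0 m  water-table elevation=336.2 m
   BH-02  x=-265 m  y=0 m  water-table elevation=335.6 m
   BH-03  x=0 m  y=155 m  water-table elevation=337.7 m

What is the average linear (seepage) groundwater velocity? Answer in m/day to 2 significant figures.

1.7 m/day

∂h/∂x = (335.6 − 336.2) / (-265 − 0) = +0.002264
∂h/∂y = (337.7 − 336.2) / (155 − 0) = +0.009677
|∇h| = √(0.002264² + 0.009677²) = 0.009938
Seepage velocity v = K·i/n = 54.0 × 0.009938 / 0.31 = 1.731 m/day.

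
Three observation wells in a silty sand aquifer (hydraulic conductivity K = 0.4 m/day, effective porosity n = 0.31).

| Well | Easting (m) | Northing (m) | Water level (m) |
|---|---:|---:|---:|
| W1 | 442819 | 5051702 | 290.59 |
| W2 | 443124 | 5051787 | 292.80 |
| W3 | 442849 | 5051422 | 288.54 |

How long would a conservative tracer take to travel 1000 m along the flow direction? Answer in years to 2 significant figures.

With h = a·x + b·y + c and W1 as origin, the differences give:
  305·a + 85·b = +2.21
  30·a + (-280)·b = -2.05
Eliminate b (×(-280) and ×85, subtract): -87950·a = -444.550 → a = ∂h/∂x = +0.005055
Back-substitute: b = ∂h/∂y = +0.007863.
|∇h| = √(0.005055² + 0.007863²) = 0.009348
Seepage velocity v = K·i/n = 0.4 × 0.009348 / 0.31 = 0.01206 m/day.
t = 1000 / 0.01206 = 8.292e+04 days = 227 years.

230 years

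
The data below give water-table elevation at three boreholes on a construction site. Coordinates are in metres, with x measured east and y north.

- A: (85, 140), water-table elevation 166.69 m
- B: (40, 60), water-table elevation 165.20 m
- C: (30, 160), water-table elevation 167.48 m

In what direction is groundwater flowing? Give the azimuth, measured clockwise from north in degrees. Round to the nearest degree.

Taking A as reference: B−A = (-45, -80, -1.49); C−A = (-55, 20, +0.79).
Determinant of the coordinate differences = (-45)·20 − (-55)·(-80) = -5300.
∂h/∂x = [(-1.49)·20 − (+0.79)·(-80)] / -5300 = -0.006302
∂h/∂y = [(-45)·(+0.79) − (-55)·(-1.49)] / -5300 = +0.02217
Flow direction (−∇h) has components (+0.006302 E, -0.02217 N).
Azimuth = atan2(E, N) = atan2(+0.006302, -0.02217) = 164.1° ≈ 164°.

164°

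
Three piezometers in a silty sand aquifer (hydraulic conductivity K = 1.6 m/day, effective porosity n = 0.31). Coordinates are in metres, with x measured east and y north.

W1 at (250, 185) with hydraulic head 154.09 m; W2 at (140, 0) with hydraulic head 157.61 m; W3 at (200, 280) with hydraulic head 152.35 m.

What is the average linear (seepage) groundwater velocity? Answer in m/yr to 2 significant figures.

35 m/yr

Three-point gradient (reference W1): Δ to W2 = (-110, -185, +3.52), Δ to W3 = (-50, 95, -1.74).
∂h/∂x = -0.0006345, ∂h/∂y = -0.01865 (det = -19700).
|∇h| = √(-0.0006345² + -0.01865²) = 0.01866
Seepage velocity v = K·i/n = 1.6 × 0.01866 / 0.31 = 0.09631 m/day = 35.18 m/yr.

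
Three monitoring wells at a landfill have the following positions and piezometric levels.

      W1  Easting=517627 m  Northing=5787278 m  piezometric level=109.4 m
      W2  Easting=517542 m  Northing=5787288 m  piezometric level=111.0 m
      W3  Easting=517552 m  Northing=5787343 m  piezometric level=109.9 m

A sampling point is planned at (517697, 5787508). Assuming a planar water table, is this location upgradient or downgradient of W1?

downgradient

With h = a·x + b·y + c and W1 as origin, the differences give:
  (-85)·a + 10·b = +1.6
  (-75)·a + 65·b = +0.5
Eliminate b (×65 and ×10, subtract): -4775·a = 99.00 → a = ∂h/∂x = -0.02073
Back-substitute: b = ∂h/∂y = -0.01623.
Head at (517697, 5787508) = 109.4 + (-0.02073)·(70) + (-0.01623)·(230) = 104.22 m.
That is lower than the 109.4 m at W1, so the point is downgradient.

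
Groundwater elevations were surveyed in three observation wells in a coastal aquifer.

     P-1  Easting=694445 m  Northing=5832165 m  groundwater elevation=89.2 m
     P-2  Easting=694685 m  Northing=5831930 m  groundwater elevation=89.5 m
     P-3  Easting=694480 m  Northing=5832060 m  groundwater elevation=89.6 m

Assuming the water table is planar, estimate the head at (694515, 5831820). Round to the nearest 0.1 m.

Differences from P-1: to P-2 (Δx, Δy, Δh) = (240, -235, +0.3); to P-3 = (35, -105, +0.4).
Solve a·Δx + b·Δy = Δh: det = 240·(-105) − 35·(-235) = -16975.
∂h/∂x = [(+0.3)·(-105) − (+0.4)·(-235)] / -16975 = -0.003682
∂h/∂y = [240·(+0.4) − 35·(+0.3)] / -16975 = -0.005037
h(694515, 5831820) = 89.2 + (-0.003682)·(70) + (-0.005037)·(-345) = 89.2 -0.258 +1.738 = 90.680 m.

90.7 m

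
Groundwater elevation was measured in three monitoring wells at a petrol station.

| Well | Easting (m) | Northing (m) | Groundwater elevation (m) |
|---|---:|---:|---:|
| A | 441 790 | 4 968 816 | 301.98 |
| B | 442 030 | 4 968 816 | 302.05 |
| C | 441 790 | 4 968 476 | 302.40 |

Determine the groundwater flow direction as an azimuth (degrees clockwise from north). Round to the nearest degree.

347°

∂h/∂x = (302.05 − 301.98) / (442030 − 441790) = +0.0002917
∂h/∂y = (302.40 − 301.98) / (4968476 − 4968816) = -0.001235
Flow direction (−∇h) has components (-0.0002917 E, +0.001235 N).
Azimuth = atan2(E, N) = atan2(-0.0002917, +0.001235) = 346.7° ≈ 347°.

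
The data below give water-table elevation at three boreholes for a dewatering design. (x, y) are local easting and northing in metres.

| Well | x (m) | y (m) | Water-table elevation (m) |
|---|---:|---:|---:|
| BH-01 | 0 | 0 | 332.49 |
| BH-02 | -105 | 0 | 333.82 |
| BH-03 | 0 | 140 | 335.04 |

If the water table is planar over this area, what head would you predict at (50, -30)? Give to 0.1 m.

331.3 m

∂h/∂x = (333.82 − 332.49) / (-105 − 0) = -0.01267
∂h/∂y = (335.04 − 332.49) / (140 − 0) = +0.01821
h(50, -30) = 332.49 + (-0.01267)·(50) + (+0.01821)·(-30) = 332.49 -0.633 -0.546 = 331.310 m.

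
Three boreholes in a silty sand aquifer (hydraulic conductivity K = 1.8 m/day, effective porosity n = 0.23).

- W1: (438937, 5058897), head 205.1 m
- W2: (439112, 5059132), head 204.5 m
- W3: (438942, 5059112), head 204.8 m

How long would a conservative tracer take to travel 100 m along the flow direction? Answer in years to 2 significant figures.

Taking W1 as reference: W2−W1 = (175, 235, -0.6); W3−W1 = (5, 215, -0.3).
Determinant of the coordinate differences = 175·215 − 5·235 = 36450.
∂h/∂x = [(-0.6)·215 − (-0.3)·235] / 36450 = -0.001605
∂h/∂y = [175·(-0.3) − 5·(-0.6)] / 36450 = -0.001358
|∇h| = √(-0.001605² + -0.001358²) = 0.002102
Seepage velocity v = K·i/n = 1.8 × 0.002102 / 0.23 = 0.01645 m/day.
t = 100 / 0.01645 = 6079 days = 16.6 years.

17 years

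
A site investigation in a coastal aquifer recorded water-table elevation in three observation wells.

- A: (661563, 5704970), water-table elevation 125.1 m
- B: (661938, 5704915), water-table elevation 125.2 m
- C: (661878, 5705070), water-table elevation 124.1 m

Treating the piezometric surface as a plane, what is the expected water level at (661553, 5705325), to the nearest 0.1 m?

122.5 m

With h = a·x + b·y + c and A as origin, the differences give:
  375·a + (-55)·b = +0.1
  315·a + 100·b = -1.0
Eliminate b (×100 and ×(-55), subtract): 54825·a = -45.00 → a = ∂h/∂x = -0.0008208
Back-substitute: b = ∂h/∂y = -0.007415.
h(661553, 5705325) = 125.1 + (-0.0008208)·(-10) + (-0.007415)·(355) = 125.1 +0.008 -2.632 = 122.476 m.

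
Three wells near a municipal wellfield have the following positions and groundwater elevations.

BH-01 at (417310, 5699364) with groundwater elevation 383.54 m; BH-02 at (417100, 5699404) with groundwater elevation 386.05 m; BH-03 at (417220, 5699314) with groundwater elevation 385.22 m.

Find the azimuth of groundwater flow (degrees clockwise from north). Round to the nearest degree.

With h = a·x + b·y + c and BH-01 as origin, the differences give:
  (-210)·a + 40·b = +2.51
  (-90)·a + (-50)·b = +1.68
Eliminate b (×(-50) and ×40, subtract): 14100·a = -192.700 → a = ∂h/∂x = -0.01367
Back-substitute: b = ∂h/∂y = -0.009000.
Flow direction (−∇h) has components (+0.01367 E, +0.009000 N).
Azimuth = atan2(E, N) = atan2(+0.01367, +0.009000) = 56.6° ≈ 057°.

057°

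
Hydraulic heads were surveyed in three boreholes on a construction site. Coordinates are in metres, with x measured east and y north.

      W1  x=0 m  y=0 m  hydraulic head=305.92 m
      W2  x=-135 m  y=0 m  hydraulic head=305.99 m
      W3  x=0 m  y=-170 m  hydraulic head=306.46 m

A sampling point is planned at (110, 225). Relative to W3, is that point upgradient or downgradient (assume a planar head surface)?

∂h/∂x = (305.99 − 305.92) / (-135 − 0) = -0.0005185
∂h/∂y = (306.46 − 305.92) / (-170 − 0) = -0.003176
Head at (110, 225) = 305.92 + (-0.0005185)·(110) + (-0.003176)·(225) = 305.15 m.
That is lower than the 306.46 m at W3, so the point is downgradient.

downgradient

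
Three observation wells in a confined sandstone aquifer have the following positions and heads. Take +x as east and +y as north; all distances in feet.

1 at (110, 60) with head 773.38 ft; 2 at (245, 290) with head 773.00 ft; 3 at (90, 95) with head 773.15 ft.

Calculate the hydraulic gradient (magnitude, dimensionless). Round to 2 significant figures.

0.0059

Differences from 1: to 2 (Δx, Δy, Δh) = (135, 230, -0.38); to 3 = (-20, 35, -0.23).
Solve a·Δx + b·Δy = Δh: det = 135·35 − (-20)·230 = 9325.
∂h/∂x = [(-0.38)·35 − (-0.23)·230] / 9325 = +0.004247
∂h/∂y = [135·(-0.23) − (-20)·(-0.38)] / 9325 = -0.004145
|∇h| = √(0.004247² + -0.004145²) = 0.005934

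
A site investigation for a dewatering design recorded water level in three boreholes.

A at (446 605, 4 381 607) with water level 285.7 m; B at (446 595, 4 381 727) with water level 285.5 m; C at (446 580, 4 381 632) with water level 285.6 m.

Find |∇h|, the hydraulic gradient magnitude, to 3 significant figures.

0.00293

With h = a·x + b·y + c and A as origin, the differences give:
  (-10)·a + 120·b = -0.2
  (-25)·a + 25·b = -0.1
Eliminate b (×25 and ×120, subtract): 2750·a = 7.00 → a = ∂h/∂x = +0.002545
Back-substitute: b = ∂h/∂y = -0.001455.
|∇h| = √(0.002545² + -0.001455²) = 0.002932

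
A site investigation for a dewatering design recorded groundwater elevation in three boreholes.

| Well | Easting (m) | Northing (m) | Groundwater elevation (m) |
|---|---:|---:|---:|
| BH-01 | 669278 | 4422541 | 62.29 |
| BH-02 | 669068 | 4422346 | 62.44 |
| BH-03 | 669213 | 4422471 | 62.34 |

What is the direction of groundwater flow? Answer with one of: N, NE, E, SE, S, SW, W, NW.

NE

Three-point gradient (reference BH-01): Δ to BH-02 = (-210, -195, +0.15), Δ to BH-03 = (-65, -70, +0.05).
∂h/∂x = -0.0003704, ∂h/∂y = -0.0003704 (det = 2025).
Flow = −∇h = (+0.0003704 east, +0.0003704 north), which points northeast.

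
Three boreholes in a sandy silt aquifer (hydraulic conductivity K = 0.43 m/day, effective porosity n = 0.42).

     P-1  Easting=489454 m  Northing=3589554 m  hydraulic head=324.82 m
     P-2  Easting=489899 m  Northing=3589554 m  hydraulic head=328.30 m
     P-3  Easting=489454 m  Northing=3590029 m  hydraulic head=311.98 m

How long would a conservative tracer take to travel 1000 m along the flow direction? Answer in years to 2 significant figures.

∂h/∂x = (328.30 − 324.82) / (489899 − 489454) = +0.007820
∂h/∂y = (311.98 − 324.82) / (3590029 − 3589554) = -0.02703
|∇h| = √(0.007820² + -0.02703²) = 0.02814
Seepage velocity v = K·i/n = 0.43 × 0.02814 / 0.42 = 0.02881 m/day.
t = 1000 / 0.02881 = 3.471e+04 days = 95 years.

95 years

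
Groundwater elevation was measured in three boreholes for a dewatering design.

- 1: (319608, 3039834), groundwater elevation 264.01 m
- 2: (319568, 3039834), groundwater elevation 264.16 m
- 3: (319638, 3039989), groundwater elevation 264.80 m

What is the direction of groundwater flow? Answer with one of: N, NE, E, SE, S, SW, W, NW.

Taking 1 as reference: 2−1 = (-40, 0, +0.15); 3−1 = (30, 155, +0.79).
Solve a·Δx + b·Δy = Δh: det = (-40)·155 − 30·0 = -6200.
∂h/∂x = [(+0.15)·155 − (+0.79)·0] / -6200 = -0.003750
∂h/∂y = [(-40)·(+0.79) − 30·(+0.15)] / -6200 = +0.005823
Flow = −∇h = (+0.003750 east, -0.005823 north), which points southeast.

SE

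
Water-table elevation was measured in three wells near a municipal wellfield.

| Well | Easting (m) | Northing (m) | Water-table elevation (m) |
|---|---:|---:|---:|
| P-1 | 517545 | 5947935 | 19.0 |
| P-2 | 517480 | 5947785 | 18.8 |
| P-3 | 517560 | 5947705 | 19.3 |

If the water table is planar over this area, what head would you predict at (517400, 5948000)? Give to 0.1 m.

With h = a·x + b·y + c and P-1 as origin, the differences give:
  (-65)·a + (-150)·b = -0.2
  15·a + (-230)·b = +0.3
Eliminate b (×(-230) and ×(-150), subtract): 17200·a = 91.00 → a = ∂h/∂x = +0.005291
Back-substitute: b = ∂h/∂y = -0.0009593.
h(517400, 5948000) = 19.0 + (+0.005291)·(-145) + (-0.0009593)·(65) = 19.0 -0.767 -0.062 = 18.170 m.

18.2 m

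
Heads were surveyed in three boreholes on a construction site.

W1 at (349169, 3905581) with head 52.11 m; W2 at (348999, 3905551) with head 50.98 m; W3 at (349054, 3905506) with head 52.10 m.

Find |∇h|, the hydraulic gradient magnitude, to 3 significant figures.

Differences from W1: to W2 (Δx, Δy, Δh) = (-170, -30, -1.13); to W3 = (-115, -75, -0.01).
Determinant of the coordinate differences = (-170)·(-75) − (-115)·(-30) = 9300.
∂h/∂x = [(-1.13)·(-75) − (-0.01)·(-30)] / 9300 = +0.009081
∂h/∂y = [(-170)·(-0.01) − (-115)·(-1.13)] / 9300 = -0.01379
|∇h| = √(0.009081² + -0.01379²) = 0.01651

0.0165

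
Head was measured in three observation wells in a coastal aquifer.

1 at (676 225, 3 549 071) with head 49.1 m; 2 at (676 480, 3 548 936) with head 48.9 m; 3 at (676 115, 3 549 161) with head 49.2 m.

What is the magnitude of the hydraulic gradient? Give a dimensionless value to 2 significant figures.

Three-point gradient (reference 1): Δ to 2 = (255, -135, -0.2), Δ to 3 = (-110, 90, +0.1).
∂h/∂x = -0.0005556, ∂h/∂y = +0.0004321 (det = 8100).
|∇h| = √(-0.0005556² + 0.0004321²) = 0.0007038

0.00070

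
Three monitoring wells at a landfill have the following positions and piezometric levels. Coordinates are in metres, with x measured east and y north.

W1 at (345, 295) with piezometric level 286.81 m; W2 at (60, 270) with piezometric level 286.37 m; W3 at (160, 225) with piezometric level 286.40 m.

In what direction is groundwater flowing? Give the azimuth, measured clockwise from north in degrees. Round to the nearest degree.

210°

Differences from W1: to W2 (Δx, Δy, Δh) = (-285, -25, -0.44); to W3 = (-185, -70, -0.41).
Solve a·Δx + b·Δy = Δh: det = (-285)·(-70) − (-185)·(-25) = 15325.
∂h/∂x = [(-0.44)·(-70) − (-0.41)·(-25)] / 15325 = +0.001341
∂h/∂y = [(-285)·(-0.41) − (-185)·(-0.44)] / 15325 = +0.002313
Flow direction (−∇h) has components (-0.001341 E, -0.002313 N).
Azimuth = atan2(E, N) = atan2(-0.001341, -0.002313) = 210.1° ≈ 210°.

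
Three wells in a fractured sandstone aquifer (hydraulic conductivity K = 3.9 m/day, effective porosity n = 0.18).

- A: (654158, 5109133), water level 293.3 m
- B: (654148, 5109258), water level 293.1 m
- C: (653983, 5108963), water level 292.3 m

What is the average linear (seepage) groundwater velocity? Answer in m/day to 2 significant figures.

0.15 m/day

Three-point gradient (reference A): Δ to B = (-10, 125, -0.2), Δ to C = (-175, -170, -1.0).
∂h/∂x = +0.006744, ∂h/∂y = -0.001060 (det = 23575).
|∇h| = √(0.006744² + -0.001060²) = 0.006827
Seepage velocity v = K·i/n = 3.9 × 0.006827 / 0.18 = 0.1479 m/day.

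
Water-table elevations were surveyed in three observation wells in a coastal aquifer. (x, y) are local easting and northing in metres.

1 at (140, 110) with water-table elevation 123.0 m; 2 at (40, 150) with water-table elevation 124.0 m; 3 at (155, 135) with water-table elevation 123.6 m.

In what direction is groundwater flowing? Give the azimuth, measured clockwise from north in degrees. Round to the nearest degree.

179°

Differences from 1: to 2 (Δx, Δy, Δh) = (-100, 40, +1.0); to 3 = (15, 25, +0.6).
Solve a·Δx + b·Δy = Δh: det = (-100)·25 − 15·40 = -3100.
∂h/∂x = [(+1.0)·25 − (+0.6)·40] / -3100 = -0.0003226
∂h/∂y = [(-100)·(+0.6) − 15·(+1.0)] / -3100 = +0.02419
Flow direction (−∇h) has components (+0.0003226 E, -0.02419 N).
Azimuth = atan2(E, N) = atan2(+0.0003226, -0.02419) = 179.2° ≈ 179°.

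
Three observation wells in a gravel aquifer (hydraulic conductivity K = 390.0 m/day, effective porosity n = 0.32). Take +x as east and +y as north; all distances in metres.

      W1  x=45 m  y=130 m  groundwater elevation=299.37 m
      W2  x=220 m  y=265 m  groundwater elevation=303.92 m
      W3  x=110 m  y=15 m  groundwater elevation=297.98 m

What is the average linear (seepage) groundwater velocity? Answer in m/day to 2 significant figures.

Taking W1 as reference: W2−W1 = (175, 135, +4.55); W3−W1 = (65, -115, -1.39).
Solve a·Δx + b·Δy = Δh: det = 175·(-115) − 65·135 = -28900.
∂h/∂x = [(+4.55)·(-115) − (-1.39)·135] / -28900 = +0.01161
∂h/∂y = [175·(-1.39) − 65·(+4.55)] / -28900 = +0.01865
|∇h| = √(0.01161² + 0.01865²) = 0.02197
Seepage velocity v = K·i/n = 390.0 × 0.02197 / 0.32 = 26.78 m/day.

27 m/day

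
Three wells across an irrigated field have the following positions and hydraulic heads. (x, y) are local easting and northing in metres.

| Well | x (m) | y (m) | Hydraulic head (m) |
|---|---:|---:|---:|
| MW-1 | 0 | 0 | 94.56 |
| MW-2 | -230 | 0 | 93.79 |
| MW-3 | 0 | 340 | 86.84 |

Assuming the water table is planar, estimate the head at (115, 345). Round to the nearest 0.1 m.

87.1 m

∂h/∂x = (93.79 − 94.56) / (-230 − 0) = +0.003348
∂h/∂y = (86.84 − 94.56) / (340 − 0) = -0.02271
h(115, 345) = 94.56 + (+0.003348)·(115) + (-0.02271)·(345) = 94.56 +0.385 -7.834 = 87.111 m.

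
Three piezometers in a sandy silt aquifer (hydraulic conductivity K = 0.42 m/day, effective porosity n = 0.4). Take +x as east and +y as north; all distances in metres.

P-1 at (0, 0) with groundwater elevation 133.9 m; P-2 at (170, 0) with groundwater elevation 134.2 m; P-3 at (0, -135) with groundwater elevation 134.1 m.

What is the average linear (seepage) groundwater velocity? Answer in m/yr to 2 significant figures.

0.88 m/yr

∂h/∂x = (134.2 − 133.9) / (170 − 0) = +0.001765
∂h/∂y = (134.1 − 133.9) / (-135 − 0) = -0.001481
|∇h| = √(0.001765² + -0.001481²) = 0.002304
Seepage velocity v = K·i/n = 0.42 × 0.002304 / 0.4 = 0.002419 m/day = 0.8835 m/yr.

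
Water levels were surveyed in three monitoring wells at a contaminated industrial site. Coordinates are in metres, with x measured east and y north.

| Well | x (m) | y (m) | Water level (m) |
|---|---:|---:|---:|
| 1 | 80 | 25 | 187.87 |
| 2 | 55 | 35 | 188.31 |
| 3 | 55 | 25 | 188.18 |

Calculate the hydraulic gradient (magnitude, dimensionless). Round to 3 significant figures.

0.0180

With h = a·x + b·y + c and 1 as origin, the differences give:
  (-25)·a + 10·b = +0.44
  (-25)·a + 0·b = +0.31
Eliminate b (×0 and ×10, subtract): 250·a = -3.100 → a = ∂h/∂x = -0.01240
Back-substitute: b = ∂h/∂y = +0.01300.
|∇h| = √(-0.01240² + 0.01300²) = 0.01797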